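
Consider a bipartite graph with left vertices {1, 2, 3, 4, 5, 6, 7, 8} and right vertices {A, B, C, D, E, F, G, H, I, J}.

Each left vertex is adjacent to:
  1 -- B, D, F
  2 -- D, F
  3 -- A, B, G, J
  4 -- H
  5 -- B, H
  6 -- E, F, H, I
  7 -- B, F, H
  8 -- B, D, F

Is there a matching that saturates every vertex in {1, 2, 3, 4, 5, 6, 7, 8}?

The set {1, 2, 4, 5, 7, 8} has only 4 neighbours ({B, D, F, H}), so by Hall's theorem at most 6 of the 8 left vertices can be matched.
Hence no matching covers every left vertex.

No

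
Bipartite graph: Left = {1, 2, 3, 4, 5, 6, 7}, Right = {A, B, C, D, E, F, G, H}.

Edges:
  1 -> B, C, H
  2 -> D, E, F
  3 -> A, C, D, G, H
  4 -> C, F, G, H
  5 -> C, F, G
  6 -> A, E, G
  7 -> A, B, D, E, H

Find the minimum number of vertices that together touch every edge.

7

{1, 2, 3, 4, 5, 6, 7} is a vertex cover of size 7: every edge has an endpoint in this set.
No smaller cover exists because 1–B, 2–D, 3–G, 4–C, 5–F, 6–E, 7–A is a matching of size 7, and a cover must include an endpoint of each of these disjoint edges (König's theorem).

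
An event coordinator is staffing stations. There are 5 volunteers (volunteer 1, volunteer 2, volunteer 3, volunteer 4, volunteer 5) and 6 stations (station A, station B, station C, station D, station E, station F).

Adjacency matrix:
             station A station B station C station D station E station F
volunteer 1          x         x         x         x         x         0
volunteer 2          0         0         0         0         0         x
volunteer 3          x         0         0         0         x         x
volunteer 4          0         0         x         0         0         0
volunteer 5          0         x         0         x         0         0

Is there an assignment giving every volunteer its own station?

For example, pair volunteer 1-station A, volunteer 2-station F, volunteer 3-station E, volunteer 4-station C, volunteer 5-station B.
Every volunteer is matched, so this matching saturates all of them.

Yes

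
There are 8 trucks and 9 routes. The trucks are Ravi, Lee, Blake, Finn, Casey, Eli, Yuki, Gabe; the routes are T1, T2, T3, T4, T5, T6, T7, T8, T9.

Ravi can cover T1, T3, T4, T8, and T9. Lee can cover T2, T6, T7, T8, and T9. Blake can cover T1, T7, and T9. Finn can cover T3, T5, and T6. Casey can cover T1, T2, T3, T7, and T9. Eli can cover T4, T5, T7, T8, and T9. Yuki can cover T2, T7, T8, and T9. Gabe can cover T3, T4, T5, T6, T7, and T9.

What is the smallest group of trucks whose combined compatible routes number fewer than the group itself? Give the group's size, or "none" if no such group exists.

A matching saturating every truck exists, for instance Ravi→T3, Lee→T6, Blake→T9, Finn→T5, Casey→T1, Eli→T4, Yuki→T8, Gabe→T7.
By Hall's marriage theorem, this means |N(S)| ≥ |S| for every subset S, so no violating subset exists.

none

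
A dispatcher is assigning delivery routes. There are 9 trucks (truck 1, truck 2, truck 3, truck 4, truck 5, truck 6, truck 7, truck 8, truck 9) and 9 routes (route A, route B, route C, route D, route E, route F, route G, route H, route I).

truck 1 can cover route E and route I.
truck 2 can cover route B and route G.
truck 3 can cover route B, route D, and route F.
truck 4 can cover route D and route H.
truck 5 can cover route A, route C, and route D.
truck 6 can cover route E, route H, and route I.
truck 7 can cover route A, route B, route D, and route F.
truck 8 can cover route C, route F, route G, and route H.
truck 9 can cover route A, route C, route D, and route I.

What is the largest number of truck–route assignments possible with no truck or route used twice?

One maximum matching: truck 1–route E, truck 2–route G, truck 3–route B, truck 4–route D, truck 5–route C, truck 6–route H, truck 7–route A, truck 8–route F, truck 9–route I.
This saturates every truck, so 9 is the maximum.

9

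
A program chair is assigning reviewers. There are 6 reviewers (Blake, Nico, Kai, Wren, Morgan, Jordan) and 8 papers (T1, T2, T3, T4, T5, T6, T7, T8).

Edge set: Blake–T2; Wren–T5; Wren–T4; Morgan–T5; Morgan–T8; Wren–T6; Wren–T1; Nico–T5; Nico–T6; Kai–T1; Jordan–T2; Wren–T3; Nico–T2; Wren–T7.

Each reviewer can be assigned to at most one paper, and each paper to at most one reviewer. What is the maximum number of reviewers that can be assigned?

5

One maximum matching: Blake–T2, Nico–T5, Kai–T1, Wren–T7, Morgan–T8.
The set {Blake, Jordan} has only 1 neighbour ({T2}), so by Hall's theorem at most 5 of the 6 reviewers can be matched.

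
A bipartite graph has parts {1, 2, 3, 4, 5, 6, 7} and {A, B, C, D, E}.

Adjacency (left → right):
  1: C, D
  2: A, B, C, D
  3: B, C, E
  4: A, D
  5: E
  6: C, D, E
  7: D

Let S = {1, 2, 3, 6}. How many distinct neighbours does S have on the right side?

5

The union of neighbours of {1, 2, 3, 6} is {A, B, C, D, E}, which has 5 elements.
Since |N(S)| = 5 ≥ |S| = 4, Hall's condition holds for this subset.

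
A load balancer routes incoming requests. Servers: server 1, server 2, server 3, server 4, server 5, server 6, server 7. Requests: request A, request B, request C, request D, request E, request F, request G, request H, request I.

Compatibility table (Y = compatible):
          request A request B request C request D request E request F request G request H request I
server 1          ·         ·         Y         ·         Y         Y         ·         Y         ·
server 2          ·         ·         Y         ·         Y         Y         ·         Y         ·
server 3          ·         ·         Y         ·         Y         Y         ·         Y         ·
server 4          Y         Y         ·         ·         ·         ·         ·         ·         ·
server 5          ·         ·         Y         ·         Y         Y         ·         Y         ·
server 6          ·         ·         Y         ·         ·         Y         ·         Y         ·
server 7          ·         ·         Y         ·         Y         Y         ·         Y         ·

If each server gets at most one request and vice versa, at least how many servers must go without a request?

One maximum matching: server 1→request H, server 2→request C, server 3→request E, server 4→request A, server 5→request F.
The set {server 1, server 2, server 3, server 5, server 6, server 7} has only 4 neighbours ({request C, request E, request F, request H}), so by Hall's theorem at most 5 of the 7 servers can be matched.
That matches 5 of the 7, leaving 2 unmatched; no matching can do better.

2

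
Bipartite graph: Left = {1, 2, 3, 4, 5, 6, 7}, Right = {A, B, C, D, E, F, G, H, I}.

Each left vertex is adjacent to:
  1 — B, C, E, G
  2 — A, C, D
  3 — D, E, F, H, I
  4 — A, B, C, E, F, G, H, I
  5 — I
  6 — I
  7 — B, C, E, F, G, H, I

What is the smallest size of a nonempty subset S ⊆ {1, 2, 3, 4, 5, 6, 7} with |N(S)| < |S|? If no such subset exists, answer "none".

2

Take S = {5, 6}. Its neighbourhood is {I}, so |N(S)| = 1 < |S| = 2.
No single vertex violates Hall's condition since each has at least one neighbour, so 2 is the minimum.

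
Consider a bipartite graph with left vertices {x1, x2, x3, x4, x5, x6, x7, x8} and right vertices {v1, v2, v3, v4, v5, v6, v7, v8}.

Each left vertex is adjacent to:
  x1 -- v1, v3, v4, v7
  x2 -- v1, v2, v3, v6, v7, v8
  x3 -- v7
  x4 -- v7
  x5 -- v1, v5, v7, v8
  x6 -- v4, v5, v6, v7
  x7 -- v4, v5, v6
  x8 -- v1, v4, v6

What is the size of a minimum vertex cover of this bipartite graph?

A maximum matching has 7 edges (e.g. x1–v1, x2–v3, x3–v7, x5–v8, x6–v5, x7–v4, x8–v6).
By König's theorem the minimum vertex cover has the same size. One such cover is {x1, x2, x5, x6, x7, x8, v7}.

7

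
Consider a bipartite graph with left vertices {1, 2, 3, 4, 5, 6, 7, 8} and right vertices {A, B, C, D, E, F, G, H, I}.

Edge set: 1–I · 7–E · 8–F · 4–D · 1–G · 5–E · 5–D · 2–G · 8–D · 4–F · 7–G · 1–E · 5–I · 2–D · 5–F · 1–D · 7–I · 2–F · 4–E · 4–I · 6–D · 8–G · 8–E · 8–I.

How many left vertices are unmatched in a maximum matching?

3

For example, pair 1-I, 2-G, 4-E, 5-F, 6-D.
The set {1, 2, 3, 4, 5, 6, 7, 8} has only 5 neighbours ({D, E, F, G, I}), so by Hall's theorem at most 5 of the 8 left vertices can be matched.
That matches 5 of the 8, leaving 3 unmatched; no matching can do better.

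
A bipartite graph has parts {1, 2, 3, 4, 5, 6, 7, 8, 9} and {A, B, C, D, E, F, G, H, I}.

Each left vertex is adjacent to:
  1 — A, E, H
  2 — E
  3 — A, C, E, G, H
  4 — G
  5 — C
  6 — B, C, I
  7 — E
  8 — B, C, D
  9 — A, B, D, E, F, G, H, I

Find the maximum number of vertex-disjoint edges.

8

A valid assignment of size 8: 1–H, 2–E, 3–A, 4–G, 5–C, 6–I, 8–D, 9–B.
The set {2, 7} has only 1 neighbour ({E}), so by Hall's theorem at most 8 of the 9 left vertices can be matched.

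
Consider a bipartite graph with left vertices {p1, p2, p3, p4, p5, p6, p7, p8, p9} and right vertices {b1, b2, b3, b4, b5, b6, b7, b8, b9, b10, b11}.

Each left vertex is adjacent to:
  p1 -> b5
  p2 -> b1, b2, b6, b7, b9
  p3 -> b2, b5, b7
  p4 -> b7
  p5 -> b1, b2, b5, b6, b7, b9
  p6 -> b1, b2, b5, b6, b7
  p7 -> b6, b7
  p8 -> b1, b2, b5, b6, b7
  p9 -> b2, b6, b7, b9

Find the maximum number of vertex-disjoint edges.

A valid assignment of size 6: p1–b5, p2–b9, p3–b2, p4–b7, p5–b6, p6–b1.
The set {p1, p2, p3, p4, p5, p6, p7, p8, p9} has only 6 neighbours ({b1, b2, b5, b6, b7, b9}), so by Hall's theorem at most 6 of the 9 left vertices can be matched.

6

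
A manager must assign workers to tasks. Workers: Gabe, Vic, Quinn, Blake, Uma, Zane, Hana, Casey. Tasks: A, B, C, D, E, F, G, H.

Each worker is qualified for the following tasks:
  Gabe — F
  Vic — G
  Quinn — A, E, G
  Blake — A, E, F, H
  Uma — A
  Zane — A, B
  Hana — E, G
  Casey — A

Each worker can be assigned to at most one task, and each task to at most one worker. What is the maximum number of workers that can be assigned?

6

For example, pair Gabe→F, Vic→G, Quinn→E, Blake→H, Uma→A, Zane→B.
The set {Vic, Quinn, Uma, Hana, Casey} has only 3 neighbours ({A, E, G}), so by Hall's theorem at most 6 of the 8 workers can be matched.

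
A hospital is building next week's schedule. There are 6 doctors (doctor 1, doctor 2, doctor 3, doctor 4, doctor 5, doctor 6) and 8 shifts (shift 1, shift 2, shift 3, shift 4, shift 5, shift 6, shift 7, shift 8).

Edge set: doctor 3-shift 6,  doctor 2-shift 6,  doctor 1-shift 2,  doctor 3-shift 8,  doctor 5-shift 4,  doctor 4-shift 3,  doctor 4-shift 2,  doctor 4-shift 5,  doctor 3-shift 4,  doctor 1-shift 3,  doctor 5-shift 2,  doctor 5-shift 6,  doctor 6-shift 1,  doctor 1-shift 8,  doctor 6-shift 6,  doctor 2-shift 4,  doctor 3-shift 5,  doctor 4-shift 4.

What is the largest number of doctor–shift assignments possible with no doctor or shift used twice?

6

A valid assignment of size 6: doctor 1→shift 3, doctor 2→shift 4, doctor 3→shift 8, doctor 4→shift 5, doctor 5→shift 2, doctor 6→shift 6.
All 6 doctors are matched, so no larger matching exists.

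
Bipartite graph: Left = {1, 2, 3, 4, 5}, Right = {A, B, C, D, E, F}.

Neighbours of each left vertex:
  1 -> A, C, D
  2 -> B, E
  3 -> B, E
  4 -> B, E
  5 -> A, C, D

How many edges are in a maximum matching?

4

One maximum matching: 1→D, 2→E, 3→B, 5→C.
The set {2, 3, 4} has only 2 neighbours ({B, E}), so by Hall's theorem at most 4 of the 5 left vertices can be matched.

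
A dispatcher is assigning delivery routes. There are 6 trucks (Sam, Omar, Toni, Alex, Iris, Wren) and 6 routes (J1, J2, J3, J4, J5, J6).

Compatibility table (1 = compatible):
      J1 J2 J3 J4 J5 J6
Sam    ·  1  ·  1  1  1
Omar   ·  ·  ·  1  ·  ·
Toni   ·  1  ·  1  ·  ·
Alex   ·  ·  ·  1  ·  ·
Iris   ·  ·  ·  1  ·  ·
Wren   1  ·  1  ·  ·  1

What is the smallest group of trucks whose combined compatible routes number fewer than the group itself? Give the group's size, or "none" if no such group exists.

Take S = {Omar, Alex}. Its neighbourhood is {J4}, so |N(S)| = 1 < |S| = 2.
No single vertex violates Hall's condition since each has at least one neighbour, so 2 is the minimum.

2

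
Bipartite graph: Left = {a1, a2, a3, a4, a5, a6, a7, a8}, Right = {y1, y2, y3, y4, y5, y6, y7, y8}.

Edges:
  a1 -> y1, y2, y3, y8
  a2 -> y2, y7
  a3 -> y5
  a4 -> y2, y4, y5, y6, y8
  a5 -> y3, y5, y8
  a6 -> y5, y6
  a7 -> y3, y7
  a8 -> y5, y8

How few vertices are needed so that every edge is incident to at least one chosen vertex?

8

The 8 edges a1–y1, a2–y2, a3–y5, a4–y4, a5–y3, a6–y6, a7–y7, a8–y8 form a matching, so any vertex cover needs at least 8 vertices (one per matched edge).
Conversely {a1, a2, a3, a4, a5, a6, a7, a8} meets every edge and has exactly 8 vertices, so 8 is optimal.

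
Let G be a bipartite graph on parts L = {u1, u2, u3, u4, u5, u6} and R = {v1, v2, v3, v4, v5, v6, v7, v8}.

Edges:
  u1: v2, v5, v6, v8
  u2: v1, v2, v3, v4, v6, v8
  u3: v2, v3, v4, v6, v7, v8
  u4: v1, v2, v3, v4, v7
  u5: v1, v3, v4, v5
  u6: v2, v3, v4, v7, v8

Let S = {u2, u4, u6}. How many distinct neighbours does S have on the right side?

The union of neighbours of {u2, u4, u6} is {v1, v2, v3, v4, v6, v7, v8}, which has 7 elements.
Since |N(S)| = 7 ≥ |S| = 3, Hall's condition holds for this subset.

7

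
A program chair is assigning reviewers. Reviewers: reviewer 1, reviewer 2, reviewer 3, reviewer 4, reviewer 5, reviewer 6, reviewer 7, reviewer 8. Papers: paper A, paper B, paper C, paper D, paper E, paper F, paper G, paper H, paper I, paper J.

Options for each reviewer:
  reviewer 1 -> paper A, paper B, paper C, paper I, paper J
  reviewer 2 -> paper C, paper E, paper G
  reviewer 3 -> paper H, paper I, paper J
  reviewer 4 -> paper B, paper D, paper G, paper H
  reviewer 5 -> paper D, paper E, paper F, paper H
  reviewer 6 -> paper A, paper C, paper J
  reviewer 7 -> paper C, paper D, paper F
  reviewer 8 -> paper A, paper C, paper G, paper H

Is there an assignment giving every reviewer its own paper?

Yes

A valid assignment of size 8: reviewer 1-paper B, reviewer 2-paper G, reviewer 3-paper I, reviewer 4-paper D, reviewer 5-paper E, reviewer 6-paper J, reviewer 7-paper F, reviewer 8-paper C.
Every reviewer is matched, so this matching saturates all of them.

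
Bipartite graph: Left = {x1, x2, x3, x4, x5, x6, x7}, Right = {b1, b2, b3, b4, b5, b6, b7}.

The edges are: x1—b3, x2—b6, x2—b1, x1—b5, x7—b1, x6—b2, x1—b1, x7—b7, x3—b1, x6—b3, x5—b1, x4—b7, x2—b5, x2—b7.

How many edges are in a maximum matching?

One maximum matching: x1→b5, x2→b6, x3→b1, x4→b7, x6→b3.
The set {x3, x4, x5, x7} has only 2 neighbours ({b1, b7}), so by Hall's theorem at most 5 of the 7 left vertices can be matched.

5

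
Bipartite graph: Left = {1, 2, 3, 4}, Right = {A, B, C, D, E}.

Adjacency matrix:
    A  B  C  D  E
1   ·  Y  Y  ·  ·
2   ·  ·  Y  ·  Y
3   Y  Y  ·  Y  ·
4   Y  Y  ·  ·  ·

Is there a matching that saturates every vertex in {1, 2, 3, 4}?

For example, pair 1-C, 2-E, 3-D, 4-B.
All 4 left vertices are covered.

Yes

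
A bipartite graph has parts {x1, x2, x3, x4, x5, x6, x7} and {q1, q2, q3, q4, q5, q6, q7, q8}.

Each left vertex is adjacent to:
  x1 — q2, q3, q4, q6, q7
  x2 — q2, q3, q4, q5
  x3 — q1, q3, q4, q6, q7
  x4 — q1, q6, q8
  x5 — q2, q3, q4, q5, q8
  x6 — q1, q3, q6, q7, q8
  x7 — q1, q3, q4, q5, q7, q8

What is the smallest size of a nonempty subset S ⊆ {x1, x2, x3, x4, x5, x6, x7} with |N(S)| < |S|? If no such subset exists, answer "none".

none

A matching saturating every left vertex exists, for instance x1→q3, x2→q2, x3→q6, x4→q1, x5→q8, x6→q7, x7→q4.
By Hall's marriage theorem, this means |N(S)| ≥ |S| for every subset S, so no violating subset exists.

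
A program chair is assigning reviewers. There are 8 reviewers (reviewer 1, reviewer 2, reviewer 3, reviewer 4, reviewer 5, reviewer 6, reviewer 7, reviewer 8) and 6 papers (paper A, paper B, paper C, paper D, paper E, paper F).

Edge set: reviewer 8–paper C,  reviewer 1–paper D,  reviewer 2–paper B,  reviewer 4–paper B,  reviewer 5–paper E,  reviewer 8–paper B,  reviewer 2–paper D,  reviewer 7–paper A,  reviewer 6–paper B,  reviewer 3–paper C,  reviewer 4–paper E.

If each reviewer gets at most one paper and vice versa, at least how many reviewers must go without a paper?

One maximum matching: reviewer 1→paper D, reviewer 2→paper B, reviewer 3→paper C, reviewer 4→paper E, reviewer 7→paper A.
The set {reviewer 1, reviewer 2, reviewer 3, reviewer 4, reviewer 5, reviewer 6, reviewer 8} has only 4 neighbours ({paper B, paper C, paper D, paper E}), so by Hall's theorem at most 5 of the 8 reviewers can be matched.
That matches 5 of the 8, leaving 3 unmatched; no matching can do better.

3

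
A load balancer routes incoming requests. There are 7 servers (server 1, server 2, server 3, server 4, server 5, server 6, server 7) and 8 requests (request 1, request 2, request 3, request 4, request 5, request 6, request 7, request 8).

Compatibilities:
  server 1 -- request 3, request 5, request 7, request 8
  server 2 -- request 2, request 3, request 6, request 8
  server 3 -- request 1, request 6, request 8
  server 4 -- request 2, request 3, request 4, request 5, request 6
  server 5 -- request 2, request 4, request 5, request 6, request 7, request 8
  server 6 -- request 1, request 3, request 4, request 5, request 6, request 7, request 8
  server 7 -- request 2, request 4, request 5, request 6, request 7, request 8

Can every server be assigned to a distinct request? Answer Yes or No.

Yes

For example, pair server 1–request 5, server 2–request 3, server 3–request 8, server 4–request 2, server 5–request 4, server 6–request 6, server 7–request 7.
Every server is matched, so this matching saturates all of them.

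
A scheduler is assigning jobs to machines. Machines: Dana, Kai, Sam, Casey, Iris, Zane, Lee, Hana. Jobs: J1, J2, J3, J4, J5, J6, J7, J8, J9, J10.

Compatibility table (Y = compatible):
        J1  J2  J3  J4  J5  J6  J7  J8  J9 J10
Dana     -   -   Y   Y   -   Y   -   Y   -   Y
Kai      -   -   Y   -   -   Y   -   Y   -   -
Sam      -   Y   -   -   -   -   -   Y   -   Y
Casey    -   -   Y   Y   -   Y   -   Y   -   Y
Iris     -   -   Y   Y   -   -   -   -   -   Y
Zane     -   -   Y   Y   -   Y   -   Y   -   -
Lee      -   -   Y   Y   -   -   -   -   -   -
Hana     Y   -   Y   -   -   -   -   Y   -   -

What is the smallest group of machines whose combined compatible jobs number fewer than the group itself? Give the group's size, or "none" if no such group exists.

Take S = {Dana, Kai, Casey, Iris, Zane, Lee}. Its neighbourhood is {J3, J4, J6, J8, J10}, so |N(S)| = 5 < |S| = 6.
Every subset of size less than 6 has at least as many neighbours as members, so 6 is the minimum.

6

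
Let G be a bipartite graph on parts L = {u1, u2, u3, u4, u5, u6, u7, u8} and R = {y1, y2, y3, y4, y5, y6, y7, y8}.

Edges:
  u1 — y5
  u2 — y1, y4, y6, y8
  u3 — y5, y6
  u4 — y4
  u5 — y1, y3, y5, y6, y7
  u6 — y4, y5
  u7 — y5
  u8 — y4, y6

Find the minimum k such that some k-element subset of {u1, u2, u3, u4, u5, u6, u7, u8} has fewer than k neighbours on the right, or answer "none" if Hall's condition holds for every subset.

Take S = {u1, u7}. Its neighbourhood is {y5}, so |N(S)| = 1 < |S| = 2.
No single vertex violates Hall's condition since each has at least one neighbour, so 2 is the minimum.

2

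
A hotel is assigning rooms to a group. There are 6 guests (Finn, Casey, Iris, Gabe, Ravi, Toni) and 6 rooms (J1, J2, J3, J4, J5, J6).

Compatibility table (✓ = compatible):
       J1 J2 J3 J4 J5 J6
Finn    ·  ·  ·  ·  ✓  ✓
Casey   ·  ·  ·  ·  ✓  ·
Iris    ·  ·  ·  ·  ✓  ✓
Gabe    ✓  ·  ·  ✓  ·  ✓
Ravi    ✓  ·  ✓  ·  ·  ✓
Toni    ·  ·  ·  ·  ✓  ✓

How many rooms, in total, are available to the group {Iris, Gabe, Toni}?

The union of neighbours of {Iris, Gabe, Toni} is {J1, J4, J5, J6}, which has 4 elements.
Since |N(S)| = 4 ≥ |S| = 3, Hall's condition holds for this subset.

4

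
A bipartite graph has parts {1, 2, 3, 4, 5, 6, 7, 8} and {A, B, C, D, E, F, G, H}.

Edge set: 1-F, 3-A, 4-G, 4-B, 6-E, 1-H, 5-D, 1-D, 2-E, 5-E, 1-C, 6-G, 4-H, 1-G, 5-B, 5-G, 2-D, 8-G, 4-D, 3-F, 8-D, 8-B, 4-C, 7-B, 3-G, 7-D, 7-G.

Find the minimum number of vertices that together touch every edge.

7

The 7 edges 1–F, 2–D, 3–A, 4–H, 5–E, 6–G, 7–B form a matching, so any vertex cover needs at least 7 vertices (one per matched edge).
Conversely {1, 3, 4, B, D, E, G} meets every edge and has exactly 7 vertices, so 7 is optimal.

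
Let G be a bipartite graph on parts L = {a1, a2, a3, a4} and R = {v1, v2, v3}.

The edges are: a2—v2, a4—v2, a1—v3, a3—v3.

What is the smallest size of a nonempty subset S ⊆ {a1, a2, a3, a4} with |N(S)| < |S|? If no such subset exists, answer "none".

2

Take S = {a1, a3}. Its neighbourhood is {v3}, so |N(S)| = 1 < |S| = 2.
No single vertex violates Hall's condition since each has at least one neighbour, so 2 is the minimum.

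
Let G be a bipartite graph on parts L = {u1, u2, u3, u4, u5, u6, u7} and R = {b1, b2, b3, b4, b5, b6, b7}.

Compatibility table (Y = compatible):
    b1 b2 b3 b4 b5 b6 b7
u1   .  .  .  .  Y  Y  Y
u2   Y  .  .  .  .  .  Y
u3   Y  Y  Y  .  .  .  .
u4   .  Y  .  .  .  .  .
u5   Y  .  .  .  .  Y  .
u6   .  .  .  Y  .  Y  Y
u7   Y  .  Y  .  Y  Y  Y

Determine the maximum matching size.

7

For example, pair u1→b5, u2→b1, u3→b3, u4→b2, u5→b6, u6→b4, u7→b7.
All 7 left vertices are matched, so no larger matching exists.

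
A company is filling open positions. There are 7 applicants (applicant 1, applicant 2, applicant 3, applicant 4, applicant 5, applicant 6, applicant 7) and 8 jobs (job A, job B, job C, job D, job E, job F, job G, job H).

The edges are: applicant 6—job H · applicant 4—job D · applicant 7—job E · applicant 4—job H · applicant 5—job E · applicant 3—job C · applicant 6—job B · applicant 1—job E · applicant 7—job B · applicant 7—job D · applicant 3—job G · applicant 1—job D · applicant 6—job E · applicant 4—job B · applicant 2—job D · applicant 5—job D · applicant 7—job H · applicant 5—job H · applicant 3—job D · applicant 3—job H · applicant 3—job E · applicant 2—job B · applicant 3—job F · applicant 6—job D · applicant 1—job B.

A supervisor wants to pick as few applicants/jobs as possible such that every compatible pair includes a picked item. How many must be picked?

5

A maximum matching has 5 edges (e.g. applicant 1–job E, applicant 2–job B, applicant 3–job F, applicant 4–job D, applicant 5–job H).
By König's theorem the minimum vertex cover has the same size. One such cover is {applicant 3, job B, job D, job E, job H}.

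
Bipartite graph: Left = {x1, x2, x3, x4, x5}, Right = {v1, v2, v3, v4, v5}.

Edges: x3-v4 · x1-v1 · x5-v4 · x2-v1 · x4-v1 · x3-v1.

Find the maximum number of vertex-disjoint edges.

For example, pair x1→v1, x3→v4.
The set {x1, x2, x3, x4, x5} has only 2 neighbours ({v1, v4}), so by Hall's theorem at most 2 of the 5 left vertices can be matched.

2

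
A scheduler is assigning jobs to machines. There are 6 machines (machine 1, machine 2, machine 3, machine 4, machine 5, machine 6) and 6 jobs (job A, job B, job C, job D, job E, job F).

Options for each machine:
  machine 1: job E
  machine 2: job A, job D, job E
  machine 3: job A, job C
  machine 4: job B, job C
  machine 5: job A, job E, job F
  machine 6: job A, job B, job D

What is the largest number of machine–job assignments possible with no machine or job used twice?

6

For example, pair machine 1-job E, machine 2-job D, machine 3-job C, machine 4-job B, machine 5-job F, machine 6-job A.
All 6 machines are matched, so no larger matching exists.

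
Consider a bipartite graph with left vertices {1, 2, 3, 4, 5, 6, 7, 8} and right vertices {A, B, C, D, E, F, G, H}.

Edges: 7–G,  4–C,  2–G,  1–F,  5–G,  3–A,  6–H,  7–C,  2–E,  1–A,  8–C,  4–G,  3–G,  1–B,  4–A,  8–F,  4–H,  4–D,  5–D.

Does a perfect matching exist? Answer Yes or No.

For example, pair 1–B, 2–E, 3–A, 4–G, 5–D, 6–H, 7–C, 8–F.
All 8 left vertices are covered.

Yes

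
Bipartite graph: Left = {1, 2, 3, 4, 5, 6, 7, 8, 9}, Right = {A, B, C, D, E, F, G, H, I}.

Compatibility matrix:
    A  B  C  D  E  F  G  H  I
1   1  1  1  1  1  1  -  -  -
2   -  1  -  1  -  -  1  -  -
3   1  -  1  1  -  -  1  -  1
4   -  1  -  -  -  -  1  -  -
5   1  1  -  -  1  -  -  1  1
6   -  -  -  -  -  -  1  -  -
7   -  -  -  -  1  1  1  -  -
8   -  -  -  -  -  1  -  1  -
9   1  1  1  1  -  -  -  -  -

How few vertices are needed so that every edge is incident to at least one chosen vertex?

A maximum matching has 9 edges (e.g. 1–A, 2–D, 3–I, 4–B, 5–H, 6–G, 7–E, 8–F, 9–C).
By König's theorem the minimum vertex cover has the same size. One such cover is {1, 2, 3, 4, 5, 6, 7, 8, 9}.

9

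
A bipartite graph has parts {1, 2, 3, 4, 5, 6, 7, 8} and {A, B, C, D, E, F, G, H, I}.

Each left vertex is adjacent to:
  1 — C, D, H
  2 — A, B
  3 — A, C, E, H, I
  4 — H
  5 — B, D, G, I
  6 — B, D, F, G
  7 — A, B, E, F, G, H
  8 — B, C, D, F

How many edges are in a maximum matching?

A valid assignment of size 8: 1–C, 2–A, 3–I, 4–H, 5–G, 6–F, 7–E, 8–B.
All 8 left vertices are matched, so no larger matching exists.

8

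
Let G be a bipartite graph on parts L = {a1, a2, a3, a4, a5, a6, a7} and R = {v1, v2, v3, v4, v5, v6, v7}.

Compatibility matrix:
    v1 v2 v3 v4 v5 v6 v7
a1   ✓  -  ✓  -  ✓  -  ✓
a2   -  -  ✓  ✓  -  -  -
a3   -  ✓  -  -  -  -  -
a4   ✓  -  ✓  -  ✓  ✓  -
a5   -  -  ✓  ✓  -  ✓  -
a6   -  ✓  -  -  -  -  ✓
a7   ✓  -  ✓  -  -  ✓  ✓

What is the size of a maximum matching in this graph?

A valid assignment of size 7: a1–v5, a2–v3, a3–v2, a4–v1, a5–v4, a6–v7, a7–v6.
All 7 left vertices are matched, so no larger matching exists.

7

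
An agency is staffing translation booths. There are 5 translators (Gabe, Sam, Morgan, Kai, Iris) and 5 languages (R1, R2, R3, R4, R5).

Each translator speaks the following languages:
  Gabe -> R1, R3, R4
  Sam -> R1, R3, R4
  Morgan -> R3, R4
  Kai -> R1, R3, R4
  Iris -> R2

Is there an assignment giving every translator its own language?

The set {Gabe, Sam, Morgan, Kai} has only 3 neighbours ({R1, R3, R4}), so by Hall's theorem at most 4 of the 5 translators can be matched.
Hence no matching covers every translator.

No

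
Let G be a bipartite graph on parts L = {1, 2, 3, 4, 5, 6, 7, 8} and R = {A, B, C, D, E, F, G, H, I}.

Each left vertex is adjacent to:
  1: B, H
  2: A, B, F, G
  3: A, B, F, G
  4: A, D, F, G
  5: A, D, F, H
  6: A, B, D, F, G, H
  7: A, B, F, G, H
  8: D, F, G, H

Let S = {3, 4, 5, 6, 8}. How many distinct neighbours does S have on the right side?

The union of neighbours of {3, 4, 5, 6, 8} is {A, B, D, F, G, H}, which has 6 elements.
Since |N(S)| = 6 ≥ |S| = 5, Hall's condition holds for this subset.

6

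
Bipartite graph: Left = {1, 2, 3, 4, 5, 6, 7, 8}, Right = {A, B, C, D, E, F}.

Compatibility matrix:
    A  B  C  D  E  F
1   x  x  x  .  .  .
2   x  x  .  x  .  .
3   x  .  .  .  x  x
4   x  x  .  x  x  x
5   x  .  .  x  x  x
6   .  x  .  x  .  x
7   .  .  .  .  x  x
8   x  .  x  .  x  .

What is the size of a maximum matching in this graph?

6

A valid assignment of size 6: 1–C, 2–D, 3–F, 4–A, 5–E, 6–B.
The set {1, 2, 3, 4, 5, 6, 7, 8} has only 6 neighbours ({A, B, C, D, E, F}), so by Hall's theorem at most 6 of the 8 left vertices can be matched.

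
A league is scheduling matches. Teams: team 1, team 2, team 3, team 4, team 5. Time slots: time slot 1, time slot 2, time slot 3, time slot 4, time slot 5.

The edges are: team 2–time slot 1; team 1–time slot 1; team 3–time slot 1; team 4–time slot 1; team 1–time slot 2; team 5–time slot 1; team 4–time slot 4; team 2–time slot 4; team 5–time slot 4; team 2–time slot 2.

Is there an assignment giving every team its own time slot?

No

The set {team 1, team 2, team 3, team 4, team 5} has only 3 neighbours ({time slot 1, time slot 2, time slot 4}), so by Hall's theorem at most 3 of the 5 teams can be matched.
Hence no matching covers every team.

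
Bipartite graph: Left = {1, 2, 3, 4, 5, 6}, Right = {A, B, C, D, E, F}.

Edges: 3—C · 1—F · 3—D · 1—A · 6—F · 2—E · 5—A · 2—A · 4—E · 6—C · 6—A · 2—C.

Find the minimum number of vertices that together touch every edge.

The 5 edges 1–F, 2–C, 3–D, 4–E, 5–A form a matching, so any vertex cover needs at least 5 vertices (one per matched edge).
Conversely {3, A, C, E, F} meets every edge and has exactly 5 vertices, so 5 is optimal.

5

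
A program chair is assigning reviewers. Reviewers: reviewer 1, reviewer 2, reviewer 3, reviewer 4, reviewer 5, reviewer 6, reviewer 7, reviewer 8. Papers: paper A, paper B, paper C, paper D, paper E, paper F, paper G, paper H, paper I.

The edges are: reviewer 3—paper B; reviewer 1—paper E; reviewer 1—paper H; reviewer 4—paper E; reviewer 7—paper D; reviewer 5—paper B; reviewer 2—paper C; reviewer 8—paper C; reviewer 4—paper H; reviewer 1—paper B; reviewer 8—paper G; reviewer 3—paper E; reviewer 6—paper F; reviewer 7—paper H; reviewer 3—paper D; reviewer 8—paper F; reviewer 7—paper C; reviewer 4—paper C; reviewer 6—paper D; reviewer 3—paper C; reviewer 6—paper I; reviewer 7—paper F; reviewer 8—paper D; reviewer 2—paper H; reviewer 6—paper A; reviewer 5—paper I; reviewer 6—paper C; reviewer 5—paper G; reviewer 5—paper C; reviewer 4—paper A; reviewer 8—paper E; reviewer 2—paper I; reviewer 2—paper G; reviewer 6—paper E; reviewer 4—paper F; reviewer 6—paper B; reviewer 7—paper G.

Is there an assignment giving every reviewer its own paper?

A valid assignment of size 8: reviewer 1→paper E, reviewer 2→paper H, reviewer 3→paper D, reviewer 4→paper F, reviewer 5→paper I, reviewer 6→paper B, reviewer 7→paper C, reviewer 8→paper G.
Every reviewer is matched, so this matching saturates all of them.

Yes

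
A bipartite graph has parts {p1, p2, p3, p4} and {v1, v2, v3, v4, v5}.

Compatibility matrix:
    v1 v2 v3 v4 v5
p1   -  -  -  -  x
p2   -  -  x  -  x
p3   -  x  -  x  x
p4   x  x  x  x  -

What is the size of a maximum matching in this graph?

One maximum matching: p1-v5, p2-v3, p3-v4, p4-v2.
All 4 left vertices are matched, so no larger matching exists.

4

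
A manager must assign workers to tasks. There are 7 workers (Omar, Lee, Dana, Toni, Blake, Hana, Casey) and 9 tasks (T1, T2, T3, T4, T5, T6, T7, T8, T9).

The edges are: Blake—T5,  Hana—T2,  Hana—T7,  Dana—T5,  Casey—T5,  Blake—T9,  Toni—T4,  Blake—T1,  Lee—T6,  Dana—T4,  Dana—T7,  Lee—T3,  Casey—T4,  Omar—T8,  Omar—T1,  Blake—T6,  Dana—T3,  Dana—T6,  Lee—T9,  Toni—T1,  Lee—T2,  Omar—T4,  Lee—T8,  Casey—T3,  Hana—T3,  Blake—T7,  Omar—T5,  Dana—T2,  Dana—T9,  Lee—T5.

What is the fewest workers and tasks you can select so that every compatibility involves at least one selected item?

The 7 edges Omar–T8, Lee–T3, Dana–T4, Toni–T1, Blake–T7, Hana–T2, Casey–T5 form a matching, so any vertex cover needs at least 7 vertices (one per matched edge).
Conversely {Omar, Lee, Dana, Toni, Blake, Hana, Casey} meets every edge and has exactly 7 vertices, so 7 is optimal.

7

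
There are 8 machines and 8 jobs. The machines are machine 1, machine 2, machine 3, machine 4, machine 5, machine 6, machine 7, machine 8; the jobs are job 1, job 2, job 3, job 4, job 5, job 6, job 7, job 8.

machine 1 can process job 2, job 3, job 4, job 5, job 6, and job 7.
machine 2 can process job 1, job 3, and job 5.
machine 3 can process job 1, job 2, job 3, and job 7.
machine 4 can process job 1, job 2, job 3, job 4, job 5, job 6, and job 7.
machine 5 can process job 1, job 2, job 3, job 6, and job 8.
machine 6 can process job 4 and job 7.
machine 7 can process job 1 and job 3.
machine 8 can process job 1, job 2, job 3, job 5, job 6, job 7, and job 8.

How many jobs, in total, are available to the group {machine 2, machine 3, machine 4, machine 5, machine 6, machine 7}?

8

The union of neighbours of {machine 2, machine 3, machine 4, machine 5, machine 6, machine 7} is {job 1, job 2, job 3, job 4, job 5, job 6, job 7, job 8}, which has 8 elements.
Since |N(S)| = 8 ≥ |S| = 6, Hall's condition holds for this subset.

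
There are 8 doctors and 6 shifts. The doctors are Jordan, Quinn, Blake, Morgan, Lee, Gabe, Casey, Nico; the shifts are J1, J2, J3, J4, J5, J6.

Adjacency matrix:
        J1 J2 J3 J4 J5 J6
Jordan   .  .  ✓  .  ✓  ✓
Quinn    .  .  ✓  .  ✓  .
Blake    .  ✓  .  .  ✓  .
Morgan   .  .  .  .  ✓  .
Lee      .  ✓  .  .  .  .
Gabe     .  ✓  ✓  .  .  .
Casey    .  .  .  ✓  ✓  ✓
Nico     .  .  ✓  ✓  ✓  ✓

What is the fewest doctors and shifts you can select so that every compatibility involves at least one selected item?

The 5 edges Jordan–J6, Quinn–J3, Blake–J2, Morgan–J5, Casey–J4 form a matching, so any vertex cover needs at least 5 vertices (one per matched edge).
Conversely {J2, J3, J4, J5, J6} meets every edge and has exactly 5 vertices, so 5 is optimal.

5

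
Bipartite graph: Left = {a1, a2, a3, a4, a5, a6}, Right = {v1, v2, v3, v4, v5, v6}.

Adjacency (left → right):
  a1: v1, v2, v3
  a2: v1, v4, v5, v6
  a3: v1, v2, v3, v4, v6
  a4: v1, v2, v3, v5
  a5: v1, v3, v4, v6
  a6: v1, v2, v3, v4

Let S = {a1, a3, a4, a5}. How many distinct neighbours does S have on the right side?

6

The union of neighbours of {a1, a3, a4, a5} is {v1, v2, v3, v4, v5, v6}, which has 6 elements.
Since |N(S)| = 6 ≥ |S| = 4, Hall's condition holds for this subset.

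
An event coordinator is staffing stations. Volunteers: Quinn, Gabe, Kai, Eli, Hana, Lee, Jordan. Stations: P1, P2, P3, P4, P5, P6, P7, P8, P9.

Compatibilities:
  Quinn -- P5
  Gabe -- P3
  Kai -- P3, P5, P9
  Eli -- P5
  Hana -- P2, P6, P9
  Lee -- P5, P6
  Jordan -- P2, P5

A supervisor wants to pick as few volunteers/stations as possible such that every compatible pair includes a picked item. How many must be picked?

5

A maximum matching has 5 edges (e.g. Quinn–P5, Gabe–P3, Kai–P9, Hana–P2, Lee–P6).
By König's theorem the minimum vertex cover has the same size. One such cover is {P2, P3, P5, P6, P9}.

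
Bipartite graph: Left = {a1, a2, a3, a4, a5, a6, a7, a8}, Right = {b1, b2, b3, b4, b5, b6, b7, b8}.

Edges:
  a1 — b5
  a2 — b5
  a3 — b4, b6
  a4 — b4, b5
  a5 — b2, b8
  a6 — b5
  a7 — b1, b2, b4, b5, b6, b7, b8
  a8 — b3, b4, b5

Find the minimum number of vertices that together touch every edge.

A maximum matching has 6 edges (e.g. a1–b5, a3–b6, a4–b4, a5–b8, a7–b7, a8–b3).
By König's theorem the minimum vertex cover has the same size. One such cover is {a3, a4, a5, a7, a8, b5}.

6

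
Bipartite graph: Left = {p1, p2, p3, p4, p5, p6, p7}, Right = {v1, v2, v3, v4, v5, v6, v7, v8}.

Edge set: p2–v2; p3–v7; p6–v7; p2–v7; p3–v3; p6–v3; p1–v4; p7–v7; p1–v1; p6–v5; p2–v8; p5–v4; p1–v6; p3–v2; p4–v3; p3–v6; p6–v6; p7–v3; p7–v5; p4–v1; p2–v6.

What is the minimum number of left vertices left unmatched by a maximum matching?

One maximum matching: p1-v1, p2-v2, p3-v6, p4-v3, p5-v4, p6-v5, p7-v7.
This saturates every left vertex, so 7 is the maximum.
That matches 7 of the 7, leaving 0 unmatched; no matching can do better.

0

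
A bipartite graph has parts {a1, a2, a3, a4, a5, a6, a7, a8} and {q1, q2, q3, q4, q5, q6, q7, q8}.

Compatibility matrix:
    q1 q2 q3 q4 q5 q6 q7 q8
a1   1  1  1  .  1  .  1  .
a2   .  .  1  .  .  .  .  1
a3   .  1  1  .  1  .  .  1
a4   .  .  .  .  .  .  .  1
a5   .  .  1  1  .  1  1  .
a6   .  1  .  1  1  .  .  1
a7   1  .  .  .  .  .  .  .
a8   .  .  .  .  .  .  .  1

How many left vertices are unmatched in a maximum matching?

One maximum matching: a1→q7, a2→q3, a3→q5, a4→q8, a5→q6, a6→q2, a7→q1.
The set {a4, a8} has only 1 neighbour ({q8}), so by Hall's theorem at most 7 of the 8 left vertices can be matched.
That matches 7 of the 8, leaving 1 unmatched; no matching can do better.

1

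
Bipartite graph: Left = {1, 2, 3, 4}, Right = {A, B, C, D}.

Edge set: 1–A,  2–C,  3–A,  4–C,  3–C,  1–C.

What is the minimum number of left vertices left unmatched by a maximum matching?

2

For example, pair 1→A, 2→C.
The set {1, 2, 3, 4} has only 2 neighbours ({A, C}), so by Hall's theorem at most 2 of the 4 left vertices can be matched.
That matches 2 of the 4, leaving 2 unmatched; no matching can do better.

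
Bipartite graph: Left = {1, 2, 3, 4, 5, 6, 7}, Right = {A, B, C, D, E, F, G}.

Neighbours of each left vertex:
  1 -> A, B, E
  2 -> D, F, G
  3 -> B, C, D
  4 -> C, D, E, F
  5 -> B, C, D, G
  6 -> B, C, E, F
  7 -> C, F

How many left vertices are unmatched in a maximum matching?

0

One maximum matching: 1-A, 2-D, 3-B, 4-C, 5-G, 6-E, 7-F.
All 7 left vertices are matched, so no larger matching exists.
That matches 7 of the 7, leaving 0 unmatched; no matching can do better.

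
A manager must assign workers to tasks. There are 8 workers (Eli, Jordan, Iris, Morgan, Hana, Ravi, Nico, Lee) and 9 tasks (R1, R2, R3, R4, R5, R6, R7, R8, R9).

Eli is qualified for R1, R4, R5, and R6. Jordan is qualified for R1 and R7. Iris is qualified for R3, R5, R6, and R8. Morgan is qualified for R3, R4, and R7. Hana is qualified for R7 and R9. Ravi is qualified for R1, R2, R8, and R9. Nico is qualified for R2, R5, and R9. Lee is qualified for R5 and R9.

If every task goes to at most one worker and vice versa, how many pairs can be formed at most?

One maximum matching: Eli–R4, Jordan–R1, Iris–R6, Morgan–R3, Hana–R7, Ravi–R8, Nico–R9, Lee–R5.
All 8 workers are matched, so no larger matching exists.

8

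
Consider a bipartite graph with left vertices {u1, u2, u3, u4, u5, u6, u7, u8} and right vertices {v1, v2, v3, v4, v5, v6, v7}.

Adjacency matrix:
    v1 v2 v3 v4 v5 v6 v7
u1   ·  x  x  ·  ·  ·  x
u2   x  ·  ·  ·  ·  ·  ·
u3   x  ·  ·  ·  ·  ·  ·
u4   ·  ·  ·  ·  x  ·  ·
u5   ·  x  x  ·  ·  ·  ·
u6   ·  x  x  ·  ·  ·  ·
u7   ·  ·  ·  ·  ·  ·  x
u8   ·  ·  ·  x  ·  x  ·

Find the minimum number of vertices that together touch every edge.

{u4, u8, v1, v2, v3, v7} is a vertex cover of size 6: every edge has an endpoint in this set.
No smaller cover exists because u1–v7, u2–v1, u4–v5, u5–v3, u6–v2, u8–v6 is a matching of size 6, and a cover must include an endpoint of each of these disjoint edges (König's theorem).

6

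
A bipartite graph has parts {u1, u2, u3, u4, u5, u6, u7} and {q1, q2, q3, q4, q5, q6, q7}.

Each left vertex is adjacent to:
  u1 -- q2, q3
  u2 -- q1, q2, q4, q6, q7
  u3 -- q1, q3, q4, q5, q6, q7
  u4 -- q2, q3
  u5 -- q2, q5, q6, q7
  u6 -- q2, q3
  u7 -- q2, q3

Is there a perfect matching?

No

The set {u1, u4, u6, u7} has only 2 neighbours ({q2, q3}), so by Hall's theorem at most 5 of the 7 left vertices can be matched.
Hence no matching covers every left vertex.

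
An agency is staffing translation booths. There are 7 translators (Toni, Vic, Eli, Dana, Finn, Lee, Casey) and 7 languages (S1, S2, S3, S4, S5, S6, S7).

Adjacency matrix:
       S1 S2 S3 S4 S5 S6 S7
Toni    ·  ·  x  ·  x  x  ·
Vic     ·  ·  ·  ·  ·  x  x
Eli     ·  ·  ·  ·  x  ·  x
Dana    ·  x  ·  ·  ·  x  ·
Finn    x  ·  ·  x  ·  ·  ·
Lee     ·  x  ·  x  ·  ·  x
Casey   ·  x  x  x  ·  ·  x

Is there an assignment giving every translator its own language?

Yes

A valid assignment of size 7: Toni→S3, Vic→S7, Eli→S5, Dana→S6, Finn→S1, Lee→S4, Casey→S2.
Every translator is matched, so this is a perfect matching.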